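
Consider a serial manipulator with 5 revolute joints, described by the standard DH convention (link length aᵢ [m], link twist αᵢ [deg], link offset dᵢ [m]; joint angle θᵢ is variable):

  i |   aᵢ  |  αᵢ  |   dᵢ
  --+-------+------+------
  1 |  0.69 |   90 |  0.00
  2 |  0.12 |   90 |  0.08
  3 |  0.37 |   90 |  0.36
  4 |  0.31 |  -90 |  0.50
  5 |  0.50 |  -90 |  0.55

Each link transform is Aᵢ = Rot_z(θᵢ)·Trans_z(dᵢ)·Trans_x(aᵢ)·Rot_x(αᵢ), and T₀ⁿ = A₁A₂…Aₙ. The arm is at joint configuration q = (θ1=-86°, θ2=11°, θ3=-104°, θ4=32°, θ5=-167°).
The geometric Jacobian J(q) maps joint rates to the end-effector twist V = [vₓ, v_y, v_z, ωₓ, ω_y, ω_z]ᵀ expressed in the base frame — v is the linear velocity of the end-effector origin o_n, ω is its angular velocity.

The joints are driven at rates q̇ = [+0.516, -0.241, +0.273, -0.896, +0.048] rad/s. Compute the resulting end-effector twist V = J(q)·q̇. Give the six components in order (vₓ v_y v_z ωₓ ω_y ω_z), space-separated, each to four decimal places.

0.6665 0.1725 -0.3482 0.4962 -0.8869 0.3751

o_n = [-0.2704, -0.4011, -0.8063]
J₁: ẑ×o_n = [0.4011, -0.2704, 0.0000], ω = ẑ
J2: z=[-0.9976, -0.0698, 0.0000] o=[0.0481, -0.6883, 0.0000] → [0.0562, -0.8043, -0.3088, -0.9976, -0.0698, 0.0000]
J3: z=[0.0133, -0.1903, -0.9816] o=[-0.0235, -0.8114, 0.0229] → [0.5606, 0.2535, -0.0416, 0.0133, -0.1903, -0.9816]
J4: z=[-0.3078, 0.9333, -0.1851] o=[0.3333, -0.7672, -0.3476] → [-0.3603, -0.0294, 0.4508, -0.3078, 0.9333, -0.1851]
J5: z=[-0.4929, -0.3228, -0.8080] o=[0.4318, -0.2518, -0.6135] → [-0.0584, 0.4724, -0.1531, -0.4929, -0.3228, -0.8080]
V = J·q̇ = [0.6665, 0.1725, -0.3482, 0.4962, -0.8869, 0.3751]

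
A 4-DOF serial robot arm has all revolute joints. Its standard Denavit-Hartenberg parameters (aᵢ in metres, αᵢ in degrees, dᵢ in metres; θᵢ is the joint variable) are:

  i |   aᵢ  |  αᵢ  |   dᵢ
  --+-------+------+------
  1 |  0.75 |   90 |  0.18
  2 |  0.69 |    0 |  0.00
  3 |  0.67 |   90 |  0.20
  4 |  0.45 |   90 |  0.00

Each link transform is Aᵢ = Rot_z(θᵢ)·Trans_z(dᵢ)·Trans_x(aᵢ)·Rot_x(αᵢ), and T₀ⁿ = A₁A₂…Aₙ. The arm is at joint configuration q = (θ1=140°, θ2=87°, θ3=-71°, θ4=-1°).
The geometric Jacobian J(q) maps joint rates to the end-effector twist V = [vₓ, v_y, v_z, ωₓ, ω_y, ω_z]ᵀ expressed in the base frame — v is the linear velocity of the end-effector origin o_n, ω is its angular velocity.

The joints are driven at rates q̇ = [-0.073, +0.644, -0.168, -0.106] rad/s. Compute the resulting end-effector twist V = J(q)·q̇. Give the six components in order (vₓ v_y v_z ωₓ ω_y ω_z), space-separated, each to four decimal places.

o_n = [-1.3034, 1.3445, 1.1777]
J₁: ẑ×o_n = [-1.3445, -1.3034, 0.0000], ω = ẑ
J2: z=[0.6428, 0.7660, 0.0000] o=[-0.5745, 0.4821, 0.1800] → [0.7643, -0.6413, 1.1127, 0.6428, 0.7660, 0.0000]
J3: z=[0.6428, 0.7660, 0.0000] o=[-0.6022, 0.5053, 0.8691] → [0.2365, -0.1984, 1.0765, 0.6428, 0.7660, 0.0000]
J4: z=[-0.2112, 0.1772, -0.9613] o=[-0.9670, 1.0725, 1.0537] → [0.2834, 0.3495, 0.0022, -0.2112, 0.1772, -0.9613]
V = J·q̇ = [0.5206, -0.3216, 0.5355, 0.3283, 0.3459, 0.0289]

0.5206 -0.3216 0.5355 0.3283 0.3459 0.0289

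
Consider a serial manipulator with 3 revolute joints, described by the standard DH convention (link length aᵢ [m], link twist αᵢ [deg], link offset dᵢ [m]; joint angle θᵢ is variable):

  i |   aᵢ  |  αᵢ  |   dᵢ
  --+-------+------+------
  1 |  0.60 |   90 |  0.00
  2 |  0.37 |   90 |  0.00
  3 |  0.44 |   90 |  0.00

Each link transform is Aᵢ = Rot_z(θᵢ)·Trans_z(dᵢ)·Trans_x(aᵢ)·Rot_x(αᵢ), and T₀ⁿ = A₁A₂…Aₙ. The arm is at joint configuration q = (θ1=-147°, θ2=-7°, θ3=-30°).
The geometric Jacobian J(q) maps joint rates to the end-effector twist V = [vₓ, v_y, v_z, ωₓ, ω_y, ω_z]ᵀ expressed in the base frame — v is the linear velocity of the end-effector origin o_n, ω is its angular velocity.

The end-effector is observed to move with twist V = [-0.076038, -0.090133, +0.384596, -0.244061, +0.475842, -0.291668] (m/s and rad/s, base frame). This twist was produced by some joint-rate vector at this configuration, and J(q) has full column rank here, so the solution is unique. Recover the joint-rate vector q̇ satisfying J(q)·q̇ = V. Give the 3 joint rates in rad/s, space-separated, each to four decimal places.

o_n = [-1.0086, -0.9173, -0.0915]
J₁: ẑ×o_n = [0.9173, -1.0086, 0.0000], ω = ẑ
J2: z=[-0.5446, 0.8387, 0.0000] o=[-0.5032, -0.3268, 0.0000] → [-0.0768, -0.0499, 0.7455, -0.5446, 0.8387, 0.0000]
J3: z=[0.1022, 0.0664, -0.9925] o=[-0.8112, -0.5268, -0.0451] → [-0.3907, 0.2006, -0.0268, 0.1022, 0.0664, -0.9925]
q̇ = J⁺·V = [0.1520, 0.5320, 0.4470]

0.1520 0.5320 0.4470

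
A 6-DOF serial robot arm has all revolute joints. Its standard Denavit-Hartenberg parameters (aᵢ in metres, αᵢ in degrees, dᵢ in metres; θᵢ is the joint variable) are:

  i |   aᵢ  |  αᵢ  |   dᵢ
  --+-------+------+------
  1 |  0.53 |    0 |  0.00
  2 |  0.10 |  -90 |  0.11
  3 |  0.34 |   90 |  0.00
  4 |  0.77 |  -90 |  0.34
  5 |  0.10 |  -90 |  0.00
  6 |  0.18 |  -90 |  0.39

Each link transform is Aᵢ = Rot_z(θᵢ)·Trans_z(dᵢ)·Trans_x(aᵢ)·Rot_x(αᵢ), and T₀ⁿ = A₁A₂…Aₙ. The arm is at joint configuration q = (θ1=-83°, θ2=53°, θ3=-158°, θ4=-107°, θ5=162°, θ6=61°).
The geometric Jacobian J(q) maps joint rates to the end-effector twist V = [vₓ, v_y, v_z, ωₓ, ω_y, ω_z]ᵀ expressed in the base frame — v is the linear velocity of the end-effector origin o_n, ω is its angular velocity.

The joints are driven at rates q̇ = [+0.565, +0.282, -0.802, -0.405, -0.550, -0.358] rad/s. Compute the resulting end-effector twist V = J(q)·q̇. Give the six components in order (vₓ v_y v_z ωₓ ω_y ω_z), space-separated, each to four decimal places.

1.1951 -0.2965 -0.0916 0.3167 -1.0454 1.3290

o_n = [-0.3045, -0.7803, -0.4762]
J₁: ẑ×o_n = [0.7803, -0.3045, 0.0000], ω = ẑ
J2: z=[0.0000, 0.0000, 1.0000] o=[0.0646, -0.5260, 0.0000] → [0.2543, -0.3691, 0.0000, 0.0000, 0.0000, 1.0000]
J3: z=[0.5000, 0.8660, 0.0000] o=[0.1512, -0.5760, 0.1100] → [-0.5076, 0.2931, 0.2925, 0.5000, 0.8660, 0.0000]
J4: z=[-0.3244, 0.1873, -0.9272] o=[-0.1218, -0.4184, 0.2374] → [-0.4692, -0.0621, 0.1516, -0.3244, 0.1873, -0.9272]
J5: z=[-0.9141, 0.1901, 0.3582] o=[-0.4195, -1.0968, -0.1622] → [-0.1731, -0.2458, -0.3112, -0.9141, 0.1901, 0.3582]
J6: z=[-0.2333, 0.4759, -0.8480] o=[-0.3864, -1.0109, -0.1231] → [0.0275, -0.1518, -0.0928, -0.2333, 0.4759, -0.8480]
V = J·q̇ = [1.1951, -0.2965, -0.0916, 0.3167, -1.0454, 1.3290]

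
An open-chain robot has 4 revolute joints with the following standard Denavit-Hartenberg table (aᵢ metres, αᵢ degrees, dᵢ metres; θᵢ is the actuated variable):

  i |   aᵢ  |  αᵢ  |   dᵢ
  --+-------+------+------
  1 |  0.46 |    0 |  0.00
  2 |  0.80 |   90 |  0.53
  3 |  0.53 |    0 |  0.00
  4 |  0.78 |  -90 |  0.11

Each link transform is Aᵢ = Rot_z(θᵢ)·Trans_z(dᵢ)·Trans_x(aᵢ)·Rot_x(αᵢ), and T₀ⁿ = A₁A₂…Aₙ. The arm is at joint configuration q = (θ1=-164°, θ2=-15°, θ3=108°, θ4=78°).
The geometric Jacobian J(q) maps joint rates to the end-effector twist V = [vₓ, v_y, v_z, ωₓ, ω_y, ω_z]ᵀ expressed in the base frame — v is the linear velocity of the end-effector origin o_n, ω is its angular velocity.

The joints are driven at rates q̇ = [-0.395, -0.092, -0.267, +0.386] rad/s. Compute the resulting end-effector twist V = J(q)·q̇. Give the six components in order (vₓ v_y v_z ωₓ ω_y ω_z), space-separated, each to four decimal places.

o_n = [-0.3046, -0.0144, 0.9525]
J₁: ẑ×o_n = [0.0144, -0.3046, 0.0000], ω = ẑ
J2: z=[0.0000, 0.0000, 1.0000] o=[-0.4422, -0.1268, 0.0000] → [-0.1124, 0.1376, 0.0000, 0.0000, 0.0000, 1.0000]
J3: z=[-0.0175, 0.9998, 0.0000] o=[-1.2421, -0.1408, 0.5300] → [0.4225, 0.0074, -0.9395, -0.0175, 0.9998, 0.0000]
J4: z=[-0.0175, 0.9998, 0.0000] o=[-1.0783, -0.1379, 1.0341] → [-0.0815, -0.0014, -0.7757, -0.0175, 0.9998, 0.0000]
V = J·q̇ = [-0.1396, 0.1051, -0.0486, -0.0021, 0.1190, -0.4870]

-0.1396 0.1051 -0.0486 -0.0021 0.1190 -0.4870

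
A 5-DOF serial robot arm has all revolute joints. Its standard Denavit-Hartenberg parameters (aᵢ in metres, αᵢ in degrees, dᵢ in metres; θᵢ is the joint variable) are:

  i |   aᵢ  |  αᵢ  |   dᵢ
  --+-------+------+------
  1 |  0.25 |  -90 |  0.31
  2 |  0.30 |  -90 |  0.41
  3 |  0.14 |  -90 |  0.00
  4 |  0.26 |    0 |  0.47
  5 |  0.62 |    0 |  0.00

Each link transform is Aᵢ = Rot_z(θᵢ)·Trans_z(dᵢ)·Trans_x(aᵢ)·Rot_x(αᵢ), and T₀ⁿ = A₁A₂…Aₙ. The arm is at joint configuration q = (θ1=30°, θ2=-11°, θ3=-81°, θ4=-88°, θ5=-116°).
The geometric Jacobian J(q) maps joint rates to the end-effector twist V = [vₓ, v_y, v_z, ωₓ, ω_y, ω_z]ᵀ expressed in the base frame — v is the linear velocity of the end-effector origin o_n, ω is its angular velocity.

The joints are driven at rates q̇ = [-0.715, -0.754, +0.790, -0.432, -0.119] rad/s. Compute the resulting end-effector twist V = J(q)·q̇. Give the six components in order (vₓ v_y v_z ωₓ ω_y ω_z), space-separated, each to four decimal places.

-0.0231 -1.1208 0.7485 0.0018 -0.7701 -1.5943

o_n = [0.8498, 0.4032, 0.4358]
J₁: ẑ×o_n = [-0.4032, 0.8498, 0.0000], ω = ẑ
J2: z=[-0.5000, 0.8660, 0.0000] o=[0.2165, 0.1250, 0.3100] → [0.1090, 0.0629, -0.6876, -0.5000, 0.8660, 0.0000]
J3: z=[0.1652, 0.0954, -0.9816] o=[0.2665, 0.6273, 0.3672] → [-0.2134, -0.5839, -0.0927, 0.1652, 0.0954, -0.9816]
J4: z=[0.9179, 0.3493, 0.1885] o=[0.2160, 0.7578, 0.3714] → [0.0893, 0.0603, -0.5469, 0.9179, 0.3493, 0.1885]
J5: z=[0.9179, 0.3493, 0.1885] o=[0.6871, 0.9552, 0.2052] → [0.1846, -0.1810, -0.5635, 0.9179, 0.3493, 0.1885]
V = J·q̇ = [-0.0231, -1.1208, 0.7485, 0.0018, -0.7701, -1.5943]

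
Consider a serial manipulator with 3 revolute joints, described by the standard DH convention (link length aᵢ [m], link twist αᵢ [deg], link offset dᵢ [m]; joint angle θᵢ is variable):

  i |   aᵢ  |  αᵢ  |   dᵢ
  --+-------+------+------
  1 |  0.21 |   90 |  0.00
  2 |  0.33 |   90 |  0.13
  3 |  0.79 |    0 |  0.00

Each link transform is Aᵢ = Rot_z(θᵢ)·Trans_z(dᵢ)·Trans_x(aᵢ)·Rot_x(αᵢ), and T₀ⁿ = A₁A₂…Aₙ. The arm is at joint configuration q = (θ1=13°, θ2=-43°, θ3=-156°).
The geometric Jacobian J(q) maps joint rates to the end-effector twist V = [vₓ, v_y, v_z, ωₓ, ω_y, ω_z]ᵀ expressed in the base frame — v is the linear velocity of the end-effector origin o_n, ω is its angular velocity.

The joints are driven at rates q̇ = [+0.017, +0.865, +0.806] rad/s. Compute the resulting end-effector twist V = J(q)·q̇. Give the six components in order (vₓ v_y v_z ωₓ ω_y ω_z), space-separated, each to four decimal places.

o_n = [-0.1176, 0.1692, 0.2671]
J₁: ẑ×o_n = [-0.1692, -0.1176, 0.0000], ω = ẑ
J2: z=[0.2250, -0.9744, 0.0000] o=[0.2046, 0.0472, 0.0000] → [-0.2603, -0.0601, -0.2865, 0.2250, -0.9744, 0.0000]
J3: z=[-0.6645, -0.1534, -0.7314] o=[0.4690, -0.0251, -0.2251] → [0.0666, 0.7561, -0.2191, -0.6645, -0.1534, -0.7314]
V = J·q̇ = [-0.1743, 0.5554, -0.4244, -0.3410, -0.9665, -0.5725]

-0.1743 0.5554 -0.4244 -0.3410 -0.9665 -0.5725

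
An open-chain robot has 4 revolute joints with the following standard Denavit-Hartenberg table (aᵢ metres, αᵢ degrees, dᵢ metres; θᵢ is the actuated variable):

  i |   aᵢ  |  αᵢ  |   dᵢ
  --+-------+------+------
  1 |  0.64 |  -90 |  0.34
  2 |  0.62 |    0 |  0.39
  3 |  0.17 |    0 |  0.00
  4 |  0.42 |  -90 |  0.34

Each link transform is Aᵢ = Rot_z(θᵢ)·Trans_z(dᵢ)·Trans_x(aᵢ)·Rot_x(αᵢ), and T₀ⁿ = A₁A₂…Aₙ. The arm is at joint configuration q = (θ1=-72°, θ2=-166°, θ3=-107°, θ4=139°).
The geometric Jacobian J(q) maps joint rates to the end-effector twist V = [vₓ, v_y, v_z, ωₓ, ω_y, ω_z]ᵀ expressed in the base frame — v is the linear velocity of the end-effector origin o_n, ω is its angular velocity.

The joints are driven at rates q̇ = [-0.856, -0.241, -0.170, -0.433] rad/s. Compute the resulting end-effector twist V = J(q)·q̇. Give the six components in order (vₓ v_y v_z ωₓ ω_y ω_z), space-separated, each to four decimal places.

0.3237 -0.3191 -0.3876 -0.8027 -0.2608 -0.8560

o_n = [0.6187, 0.4581, 0.6223]
J₁: ẑ×o_n = [-0.4581, 0.6187, 0.0000], ω = ẑ
J2: z=[0.9511, 0.3090, 0.0000] o=[0.1978, -0.6087, 0.3400] → [0.0873, -0.2685, 0.8844, 0.9511, 0.3090, 0.0000]
J3: z=[0.9511, 0.3090, 0.0000] o=[0.3828, 0.0840, 0.4900] → [0.0409, -0.1259, 0.2829, 0.9511, 0.3090, 0.0000]
J4: z=[0.9511, 0.3090, 0.0000] o=[0.3855, 0.0755, 0.3202] → [0.0934, -0.2873, 0.2918, 0.9511, 0.3090, 0.0000]
V = J·q̇ = [0.3237, -0.3191, -0.3876, -0.8027, -0.2608, -0.8560]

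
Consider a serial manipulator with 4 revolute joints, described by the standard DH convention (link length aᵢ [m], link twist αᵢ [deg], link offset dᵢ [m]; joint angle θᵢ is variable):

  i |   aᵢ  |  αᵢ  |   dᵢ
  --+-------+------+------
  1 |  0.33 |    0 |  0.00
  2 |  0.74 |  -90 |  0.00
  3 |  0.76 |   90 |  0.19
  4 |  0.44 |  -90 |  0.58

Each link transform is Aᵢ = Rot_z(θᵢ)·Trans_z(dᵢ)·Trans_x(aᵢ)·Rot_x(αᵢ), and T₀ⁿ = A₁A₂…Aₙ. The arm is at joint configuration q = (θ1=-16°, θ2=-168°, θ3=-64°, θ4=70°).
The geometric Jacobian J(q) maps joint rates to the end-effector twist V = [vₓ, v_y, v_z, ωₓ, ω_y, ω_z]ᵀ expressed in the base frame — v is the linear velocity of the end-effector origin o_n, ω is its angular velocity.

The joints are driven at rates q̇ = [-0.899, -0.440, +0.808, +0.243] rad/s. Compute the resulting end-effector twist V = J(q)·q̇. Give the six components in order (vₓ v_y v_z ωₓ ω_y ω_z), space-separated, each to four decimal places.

o_n = [-0.3412, -0.6499, 1.0726]
J₁: ẑ×o_n = [0.6499, -0.3412, 0.0000], ω = ẑ
J2: z=[0.0000, 0.0000, 1.0000] o=[0.3172, -0.0910, 0.0000] → [0.5589, -0.6584, 0.0000, 0.0000, 0.0000, 1.0000]
J3: z=[-0.0698, -0.9976, 0.0000] o=[-0.4210, -0.0393, 0.0000] → [-1.0700, 0.0748, 0.1222, -0.0698, -0.9976, 0.0000]
J4: z=[0.8966, -0.0627, 0.4384] o=[-0.7666, -0.2056, 0.6831] → [0.1703, -0.1628, -0.3716, 0.8966, -0.0627, 0.4384]
V = J·q̇ = [-1.6533, 0.6174, 0.0084, 0.1615, -0.8213, -1.2325]

-1.6533 0.6174 0.0084 0.1615 -0.8213 -1.2325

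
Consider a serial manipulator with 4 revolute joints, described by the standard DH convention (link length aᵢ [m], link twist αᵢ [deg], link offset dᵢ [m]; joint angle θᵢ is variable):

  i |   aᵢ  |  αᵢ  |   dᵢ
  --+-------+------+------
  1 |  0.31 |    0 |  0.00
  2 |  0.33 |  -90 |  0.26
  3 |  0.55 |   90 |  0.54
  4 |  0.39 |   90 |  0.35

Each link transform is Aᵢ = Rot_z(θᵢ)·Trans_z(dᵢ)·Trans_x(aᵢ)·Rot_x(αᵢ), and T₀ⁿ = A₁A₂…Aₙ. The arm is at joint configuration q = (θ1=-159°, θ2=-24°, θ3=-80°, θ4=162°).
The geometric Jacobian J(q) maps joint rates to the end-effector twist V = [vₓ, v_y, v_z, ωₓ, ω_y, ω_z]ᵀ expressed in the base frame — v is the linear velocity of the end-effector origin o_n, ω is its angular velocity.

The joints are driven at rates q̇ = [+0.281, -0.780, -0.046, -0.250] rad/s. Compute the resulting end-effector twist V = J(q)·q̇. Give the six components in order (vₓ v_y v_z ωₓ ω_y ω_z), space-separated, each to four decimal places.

-0.2967 -0.1488 0.0152 -0.2435 0.0588 -0.5424

o_n = [-0.3404, -0.7698, 0.4971]
J₁: ẑ×o_n = [0.7698, -0.3404, 0.0000], ω = ẑ
J2: z=[0.0000, 0.0000, 1.0000] o=[-0.2894, -0.1111, 0.0000] → [0.6588, -0.0510, 0.0000, 0.0000, 0.0000, 1.0000]
J3: z=[-0.0523, -0.9986, 0.0000] o=[-0.6190, -0.0938, 0.2600] → [-0.2368, 0.0124, 0.3136, -0.0523, -0.9986, 0.0000]
J4: z=[0.9835, -0.0515, 0.1736] o=[-0.7426, -0.6281, 0.8016] → [0.0403, 0.3693, -0.1187, 0.9835, -0.0515, 0.1736]
V = J·q̇ = [-0.2967, -0.1488, 0.0152, -0.2435, 0.0588, -0.5424]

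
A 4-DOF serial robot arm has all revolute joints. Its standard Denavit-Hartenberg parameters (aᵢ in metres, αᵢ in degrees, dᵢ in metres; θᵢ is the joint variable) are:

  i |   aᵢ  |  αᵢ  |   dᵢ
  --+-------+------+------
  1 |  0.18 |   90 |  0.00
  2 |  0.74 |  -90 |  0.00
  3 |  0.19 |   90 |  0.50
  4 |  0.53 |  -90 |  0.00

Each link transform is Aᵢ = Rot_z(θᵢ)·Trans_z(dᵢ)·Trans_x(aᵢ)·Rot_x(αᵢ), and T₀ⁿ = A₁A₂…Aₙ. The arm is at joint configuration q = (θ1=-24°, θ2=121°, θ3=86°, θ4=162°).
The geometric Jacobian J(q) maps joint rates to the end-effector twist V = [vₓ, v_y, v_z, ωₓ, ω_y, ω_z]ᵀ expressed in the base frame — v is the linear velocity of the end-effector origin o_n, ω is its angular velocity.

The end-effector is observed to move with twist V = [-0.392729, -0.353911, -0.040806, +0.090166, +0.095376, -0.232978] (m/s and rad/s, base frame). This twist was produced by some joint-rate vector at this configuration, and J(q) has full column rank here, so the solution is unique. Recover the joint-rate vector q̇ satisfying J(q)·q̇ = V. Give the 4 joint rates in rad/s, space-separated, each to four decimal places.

o_n = [-0.8206, 0.0224, 0.2737]
J₁: ẑ×o_n = [-0.0224, -0.8206, 0.0000], ω = ẑ
J2: z=[-0.4067, -0.9135, 0.0000] o=[0.1644, -0.0732, 0.0000] → [-0.2500, 0.1113, -0.9388, -0.4067, -0.9135, 0.0000]
J3: z=[-0.7831, 0.3486, -0.5150] o=[-0.1837, 0.0818, 0.6343] → [-0.1563, 0.0456, 0.2685, -0.7831, 0.3486, -0.5150]
J4: z=[-0.4977, 0.1452, 0.8551] o=[-0.5044, 0.4321, 0.3881] → [0.3336, -0.3274, 0.2498, -0.4977, 0.1452, 0.8551]
q̇ = J⁺·V = [0.8220, -0.0590, 0.5060, -0.9290]

0.8220 -0.0590 0.5060 -0.9290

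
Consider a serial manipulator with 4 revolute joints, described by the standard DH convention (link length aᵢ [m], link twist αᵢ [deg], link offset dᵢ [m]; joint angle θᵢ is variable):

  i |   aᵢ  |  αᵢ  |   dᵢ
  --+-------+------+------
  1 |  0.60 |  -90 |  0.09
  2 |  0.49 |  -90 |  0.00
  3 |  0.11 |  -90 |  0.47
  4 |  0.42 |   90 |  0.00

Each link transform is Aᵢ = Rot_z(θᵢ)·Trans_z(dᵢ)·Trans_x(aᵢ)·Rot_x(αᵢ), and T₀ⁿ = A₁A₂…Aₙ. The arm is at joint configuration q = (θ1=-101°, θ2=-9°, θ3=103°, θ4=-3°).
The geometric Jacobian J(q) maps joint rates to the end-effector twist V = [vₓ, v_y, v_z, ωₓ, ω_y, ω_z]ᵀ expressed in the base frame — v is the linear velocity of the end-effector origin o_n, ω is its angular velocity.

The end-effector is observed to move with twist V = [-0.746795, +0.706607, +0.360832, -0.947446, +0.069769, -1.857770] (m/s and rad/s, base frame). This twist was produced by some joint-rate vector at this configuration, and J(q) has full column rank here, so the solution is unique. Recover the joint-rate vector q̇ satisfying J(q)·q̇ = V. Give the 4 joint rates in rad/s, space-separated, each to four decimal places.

-0.9370 -0.9510 0.9270 0.0340

o_n = [-0.7054, -0.9257, -0.3379]
J₁: ẑ×o_n = [0.9257, -0.7054, 0.0000], ω = ẑ
J2: z=[0.9816, -0.1908, 0.0000] o=[-0.1145, -0.5890, 0.0900] → [0.0816, 0.4200, -0.4433, 0.9816, -0.1908, 0.0000]
J3: z=[-0.0298, -0.1536, -0.9877] o=[-0.2068, -1.0641, 0.1667] → [0.2141, 0.4774, -0.0807, -0.0298, -0.1536, -0.9877]
J4: z=[0.4044, 0.9018, -0.1524] o=[-0.3214, -1.0918, -0.3014] → [-0.0076, 0.0733, 0.4135, 0.4044, 0.9018, -0.1524]
q̇ = J⁺·V = [-0.9370, -0.9510, 0.9270, 0.0340]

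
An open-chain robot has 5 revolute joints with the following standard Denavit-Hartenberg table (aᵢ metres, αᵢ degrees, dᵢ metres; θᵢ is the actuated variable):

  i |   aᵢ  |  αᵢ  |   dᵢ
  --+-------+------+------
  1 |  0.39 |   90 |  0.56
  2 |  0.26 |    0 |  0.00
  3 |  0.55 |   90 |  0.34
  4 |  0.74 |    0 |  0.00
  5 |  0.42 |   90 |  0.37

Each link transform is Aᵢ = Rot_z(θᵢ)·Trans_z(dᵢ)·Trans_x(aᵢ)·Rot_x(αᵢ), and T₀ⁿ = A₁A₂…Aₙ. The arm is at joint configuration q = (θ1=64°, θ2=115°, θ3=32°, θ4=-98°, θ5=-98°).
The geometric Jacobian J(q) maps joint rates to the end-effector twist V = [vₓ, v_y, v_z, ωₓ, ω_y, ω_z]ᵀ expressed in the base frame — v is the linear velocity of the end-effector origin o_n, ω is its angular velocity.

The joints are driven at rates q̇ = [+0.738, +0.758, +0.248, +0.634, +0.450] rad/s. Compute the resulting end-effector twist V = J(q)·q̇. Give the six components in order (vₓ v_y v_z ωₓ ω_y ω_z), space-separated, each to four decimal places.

o_n = [-0.0538, 0.5217, 1.1295]
J₁: ẑ×o_n = [-0.5217, -0.0538, 0.0000], ω = ẑ
J2: z=[0.8988, -0.4384, 0.0000] o=[0.1710, 0.3505, 0.5600] → [-0.2497, -0.5119, 0.0553, 0.8988, -0.4384, 0.0000]
J3: z=[0.8988, -0.4384, 0.0000] o=[0.1228, 0.2518, 0.7956] → [-0.1464, -0.3001, 0.1652, 0.8988, -0.4384, 0.0000]
J4: z=[0.2388, 0.4895, 0.8387] o=[0.2262, -0.3119, 1.0952] → [-0.6823, -0.2430, 0.3361, 0.2388, 0.4895, 0.8387]
J5: z=[0.2388, 0.4895, 0.8387] o=[-0.3946, 0.0870, 1.0391] → [-0.3203, 0.2642, -0.0631, 0.2388, 0.4895, 0.8387]
V = J·q̇ = [-1.1873, -0.5373, 0.2676, 1.1630, 0.0896, 1.6471]

-1.1873 -0.5373 0.2676 1.1630 0.0896 1.6471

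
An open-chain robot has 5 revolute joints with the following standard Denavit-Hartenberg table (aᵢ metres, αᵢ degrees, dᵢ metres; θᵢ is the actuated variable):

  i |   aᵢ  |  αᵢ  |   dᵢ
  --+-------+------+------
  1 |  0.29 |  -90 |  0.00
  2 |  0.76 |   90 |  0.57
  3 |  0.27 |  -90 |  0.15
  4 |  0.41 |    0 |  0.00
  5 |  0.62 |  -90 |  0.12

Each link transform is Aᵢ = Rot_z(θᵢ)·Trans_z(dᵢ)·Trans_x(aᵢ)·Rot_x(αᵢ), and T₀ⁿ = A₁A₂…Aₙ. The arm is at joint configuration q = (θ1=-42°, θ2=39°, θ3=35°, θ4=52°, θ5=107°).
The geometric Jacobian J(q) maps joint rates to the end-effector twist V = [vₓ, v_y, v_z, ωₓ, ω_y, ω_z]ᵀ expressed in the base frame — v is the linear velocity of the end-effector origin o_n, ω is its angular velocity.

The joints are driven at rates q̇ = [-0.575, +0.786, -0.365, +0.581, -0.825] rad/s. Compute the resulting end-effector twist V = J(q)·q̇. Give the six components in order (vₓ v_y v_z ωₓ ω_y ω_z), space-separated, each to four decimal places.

o_n = [0.8287, 0.1096, -0.7131]
J₁: ẑ×o_n = [-0.1096, 0.8287, 0.0000], ω = ẑ
J2: z=[0.6691, 0.7431, 0.0000] o=[0.2155, -0.1940, 0.0000] → [-0.5299, 0.4771, -0.2525, 0.6691, 0.7431, 0.0000]
J3: z=[0.4677, -0.4211, 0.7771] o=[1.0358, -0.1657, -0.4783] → [-0.1151, -0.0512, 0.0415, 0.4677, -0.4211, 0.7771]
J4: z=[0.2169, 0.9070, 0.3610] o=[1.3374, -0.2288, -0.5009] → [-0.3146, -0.1376, 0.5348, 0.2169, 0.9070, 0.3610]
J5: z=[0.2169, 0.9070, 0.3610] o=[1.4025, -0.0926, -0.8821] → [0.0803, -0.2438, 0.5644, 0.2169, 0.9070, 0.3610]
V = J·q̇ = [-0.5605, 0.0384, -0.3685, 0.3023, 0.5165, -0.9467]

-0.5605 0.0384 -0.3685 0.3023 0.5165 -0.9467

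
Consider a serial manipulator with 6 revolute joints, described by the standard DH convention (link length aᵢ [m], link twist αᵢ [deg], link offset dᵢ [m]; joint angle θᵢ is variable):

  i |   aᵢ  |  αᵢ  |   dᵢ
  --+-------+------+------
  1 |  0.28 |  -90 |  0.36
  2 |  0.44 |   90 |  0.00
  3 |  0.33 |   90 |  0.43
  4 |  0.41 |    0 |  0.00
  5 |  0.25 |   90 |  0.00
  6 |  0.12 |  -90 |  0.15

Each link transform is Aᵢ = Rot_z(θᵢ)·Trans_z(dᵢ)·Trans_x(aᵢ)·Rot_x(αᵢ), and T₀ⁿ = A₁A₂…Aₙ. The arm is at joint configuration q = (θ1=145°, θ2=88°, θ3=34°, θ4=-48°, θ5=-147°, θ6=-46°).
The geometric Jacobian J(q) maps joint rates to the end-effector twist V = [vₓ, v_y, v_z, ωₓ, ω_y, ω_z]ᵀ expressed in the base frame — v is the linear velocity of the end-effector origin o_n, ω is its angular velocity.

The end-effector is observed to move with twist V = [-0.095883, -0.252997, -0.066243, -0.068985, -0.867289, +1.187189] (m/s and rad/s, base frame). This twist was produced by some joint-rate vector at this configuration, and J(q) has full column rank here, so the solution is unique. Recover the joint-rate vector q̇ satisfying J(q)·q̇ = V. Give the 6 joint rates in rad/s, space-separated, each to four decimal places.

o_n = [-0.6841, 0.1724, -0.2851]
J₁: ẑ×o_n = [-0.1724, -0.6841, 0.0000], ω = ẑ
J2: z=[-0.5736, -0.8192, 0.0000] o=[-0.2294, 0.1606, 0.3600] → [0.5285, -0.3700, -0.3792, -0.5736, -0.8192, 0.0000]
J3: z=[-0.8187, 0.5732, 0.0349] o=[-0.2419, 0.1694, -0.0797] → [-0.1179, -0.1836, 0.2510, -0.8187, 0.5732, 0.0349]
J4: z=[0.4595, 0.6903, -0.5589] o=[-0.7076, 0.2702, -0.3381] → [-0.0181, -0.0375, -0.0612, 0.4595, 0.6903, -0.5589]
J5: z=[0.4595, 0.6903, -0.5589] o=[-0.5527, -0.0256, -0.5761] → [0.3114, -0.0603, 0.1816, 0.4595, 0.6903, -0.5589]
J6: z=[-0.8799, 0.4394, -0.1807] o=[-0.5225, 0.1181, -0.3737] → [0.0487, 0.1072, 0.0233, -0.8799, 0.4394, -0.1807]
q̇ = J⁺·V = [0.6890, -0.1100, -0.6300, -0.9340, -0.0660, 0.2140]

0.6890 -0.1100 -0.6300 -0.9340 -0.0660 0.2140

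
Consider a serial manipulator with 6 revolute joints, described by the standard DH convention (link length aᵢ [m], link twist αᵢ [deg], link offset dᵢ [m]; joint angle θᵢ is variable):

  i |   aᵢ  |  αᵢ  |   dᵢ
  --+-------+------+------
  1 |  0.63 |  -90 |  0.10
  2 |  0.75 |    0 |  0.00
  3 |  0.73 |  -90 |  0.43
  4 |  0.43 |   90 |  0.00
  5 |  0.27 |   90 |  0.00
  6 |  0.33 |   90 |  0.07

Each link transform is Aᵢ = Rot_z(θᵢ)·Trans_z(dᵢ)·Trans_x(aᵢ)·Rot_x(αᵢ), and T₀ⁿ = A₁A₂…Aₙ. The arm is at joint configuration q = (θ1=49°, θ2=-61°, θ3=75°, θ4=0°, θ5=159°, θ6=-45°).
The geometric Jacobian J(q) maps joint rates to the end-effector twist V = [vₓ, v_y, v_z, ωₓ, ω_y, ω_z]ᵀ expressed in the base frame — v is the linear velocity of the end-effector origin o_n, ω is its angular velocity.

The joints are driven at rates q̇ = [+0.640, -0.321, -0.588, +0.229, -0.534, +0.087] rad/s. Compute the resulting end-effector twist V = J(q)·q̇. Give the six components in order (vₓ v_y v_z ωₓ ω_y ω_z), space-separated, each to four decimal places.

-0.7810 0.7259 0.4417 1.0597 -0.9805 0.3315

o_n = [0.9197, 1.3578, 0.3445]
J₁: ẑ×o_n = [-1.3578, 0.9197, 0.0000], ω = ẑ
J2: z=[-0.7547, 0.6561, 0.0000] o=[0.4133, 0.4755, 0.1000] → [0.1604, 0.1845, -0.9981, -0.7547, 0.6561, 0.0000]
J3: z=[-0.7547, 0.6561, 0.0000] o=[0.6519, 0.7499, 0.7560] → [-0.2699, -0.3105, -0.6345, -0.7547, 0.6561, 0.0000]
J4: z=[-0.1587, -0.1826, -0.9703] o=[0.7920, 1.5666, 0.5794] → [-0.1597, -0.1611, 0.0565, -0.1587, -0.1826, -0.9703]
J5: z=[-0.7547, 0.6561, 0.0000] o=[1.0658, 1.8814, 0.4753] → [-0.0858, -0.0987, 0.4911, -0.7547, 0.6561, 0.0000]
J6: z=[0.0800, 0.0920, -0.9925] o=[0.8899, 1.6792, 0.4424] → [-0.3281, -0.0217, -0.0284, 0.0800, 0.0920, -0.9925]
V = J·q̇ = [-0.7810, 0.7259, 0.4417, 1.0597, -0.9805, 0.3315]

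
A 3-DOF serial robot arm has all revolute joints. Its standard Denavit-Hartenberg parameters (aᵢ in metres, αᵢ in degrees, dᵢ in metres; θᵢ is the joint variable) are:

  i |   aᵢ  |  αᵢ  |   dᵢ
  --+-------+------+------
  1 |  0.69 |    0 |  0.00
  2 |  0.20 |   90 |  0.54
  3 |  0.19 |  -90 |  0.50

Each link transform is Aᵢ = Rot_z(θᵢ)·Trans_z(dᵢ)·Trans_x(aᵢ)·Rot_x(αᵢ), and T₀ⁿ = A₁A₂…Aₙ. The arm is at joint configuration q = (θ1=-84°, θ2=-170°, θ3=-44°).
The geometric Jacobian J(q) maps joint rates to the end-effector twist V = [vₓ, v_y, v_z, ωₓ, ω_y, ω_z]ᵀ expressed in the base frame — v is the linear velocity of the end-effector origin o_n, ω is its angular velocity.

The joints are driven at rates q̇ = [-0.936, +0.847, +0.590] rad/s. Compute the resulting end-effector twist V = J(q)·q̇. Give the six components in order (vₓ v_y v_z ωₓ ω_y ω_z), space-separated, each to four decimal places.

o_n = [0.4600, -0.2248, 0.4080]
J₁: ẑ×o_n = [0.2248, 0.4600, -0.0000], ω = ẑ
J2: z=[0.0000, 0.0000, 1.0000] o=[0.0721, -0.6862, 0.0000] → [-0.4615, 0.3878, 0.0000, 0.0000, 0.0000, 1.0000]
J3: z=[0.9613, 0.2756, 0.0000] o=[0.0170, -0.4940, 0.5400] → [-0.0364, 0.1269, 0.1367, 0.9613, 0.2756, 0.0000]
V = J·q̇ = [-0.6227, -0.0272, 0.0806, 0.5671, 0.1626, -0.0890]

-0.6227 -0.0272 0.0806 0.5671 0.1626 -0.0890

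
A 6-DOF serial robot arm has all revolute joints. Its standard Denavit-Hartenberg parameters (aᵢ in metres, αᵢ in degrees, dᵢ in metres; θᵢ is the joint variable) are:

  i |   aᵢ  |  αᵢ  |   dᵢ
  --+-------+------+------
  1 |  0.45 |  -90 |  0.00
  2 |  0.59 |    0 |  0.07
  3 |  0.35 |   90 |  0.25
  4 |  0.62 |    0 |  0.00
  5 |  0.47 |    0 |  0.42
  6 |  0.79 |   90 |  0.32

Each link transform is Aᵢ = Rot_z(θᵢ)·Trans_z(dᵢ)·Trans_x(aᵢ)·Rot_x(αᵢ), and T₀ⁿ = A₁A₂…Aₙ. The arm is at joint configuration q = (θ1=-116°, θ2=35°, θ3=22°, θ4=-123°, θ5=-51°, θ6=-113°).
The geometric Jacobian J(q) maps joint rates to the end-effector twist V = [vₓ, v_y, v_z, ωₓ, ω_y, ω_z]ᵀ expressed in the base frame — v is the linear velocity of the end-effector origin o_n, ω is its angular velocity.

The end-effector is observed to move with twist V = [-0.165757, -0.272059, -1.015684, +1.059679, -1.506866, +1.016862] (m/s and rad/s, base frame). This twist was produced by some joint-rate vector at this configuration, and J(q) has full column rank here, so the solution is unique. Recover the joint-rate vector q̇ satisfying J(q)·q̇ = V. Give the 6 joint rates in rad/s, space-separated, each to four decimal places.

o_n = [-0.1726, -1.5089, 0.2526]
J₁: ẑ×o_n = [1.5089, -0.1726, 0.0000], ω = ẑ
J2: z=[0.8988, -0.4384, 0.0000] o=[-0.1973, -0.4045, 0.0000] → [-0.1107, -0.2270, -0.9818, 0.8988, -0.4384, 0.0000]
J3: z=[0.8988, -0.4384, 0.0000] o=[-0.3462, -0.8695, -0.3384] → [-0.2591, -0.5312, -0.4985, 0.8988, -0.4384, 0.0000]
J4: z=[-0.3676, -0.7538, 0.5446] o=[-0.2051, -1.1505, -0.6319] → [-0.4715, 0.3429, 0.1563, -0.3676, -0.7538, 0.5446]
J5: z=[-0.3676, -0.7538, 0.5446] o=[-0.5918, -0.7572, -0.3487] → [-0.0439, 0.4494, 0.5924, -0.3676, -0.7538, 0.5446]
J6: z=[-0.3676, -0.7538, 0.5446] o=[-0.6788, -0.8235, 0.2720] → [0.3880, 0.2686, 0.6336, -0.3676, -0.7538, 0.5446]
q̇ = J⁺·V = [0.4390, 0.8450, 0.7680, 0.9740, 0.2550, -0.1680]

0.4390 0.8450 0.7680 0.9740 0.2550 -0.1680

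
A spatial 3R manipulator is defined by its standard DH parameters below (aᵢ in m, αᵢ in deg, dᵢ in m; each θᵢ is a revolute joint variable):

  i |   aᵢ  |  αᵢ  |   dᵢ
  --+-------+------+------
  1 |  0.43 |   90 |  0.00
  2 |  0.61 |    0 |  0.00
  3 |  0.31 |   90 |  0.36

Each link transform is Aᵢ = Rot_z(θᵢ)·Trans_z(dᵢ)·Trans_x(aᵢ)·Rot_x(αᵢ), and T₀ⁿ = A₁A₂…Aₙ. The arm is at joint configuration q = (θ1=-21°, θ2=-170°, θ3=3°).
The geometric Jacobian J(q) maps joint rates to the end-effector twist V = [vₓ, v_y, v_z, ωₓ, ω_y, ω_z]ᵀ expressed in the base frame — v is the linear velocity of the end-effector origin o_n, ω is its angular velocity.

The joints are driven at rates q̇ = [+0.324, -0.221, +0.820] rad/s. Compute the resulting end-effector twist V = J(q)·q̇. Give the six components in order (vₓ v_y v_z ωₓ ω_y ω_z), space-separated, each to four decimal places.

0.0711 -0.1914 -0.0482 -0.2147 -0.5592 0.3240

o_n = [-0.5704, -0.1667, -0.1757]
J₁: ẑ×o_n = [0.1667, -0.5704, 0.0000], ω = ẑ
J2: z=[-0.3584, -0.9336, 0.0000] o=[0.4014, -0.1541, 0.0000] → [0.1640, -0.0630, -0.9028, -0.3584, -0.9336, 0.0000]
J3: z=[-0.3584, -0.9336, 0.0000] o=[-0.1594, 0.0612, -0.1059] → [0.0651, -0.0250, -0.3021, -0.3584, -0.9336, 0.0000]
V = J·q̇ = [0.0711, -0.1914, -0.0482, -0.2147, -0.5592, 0.3240]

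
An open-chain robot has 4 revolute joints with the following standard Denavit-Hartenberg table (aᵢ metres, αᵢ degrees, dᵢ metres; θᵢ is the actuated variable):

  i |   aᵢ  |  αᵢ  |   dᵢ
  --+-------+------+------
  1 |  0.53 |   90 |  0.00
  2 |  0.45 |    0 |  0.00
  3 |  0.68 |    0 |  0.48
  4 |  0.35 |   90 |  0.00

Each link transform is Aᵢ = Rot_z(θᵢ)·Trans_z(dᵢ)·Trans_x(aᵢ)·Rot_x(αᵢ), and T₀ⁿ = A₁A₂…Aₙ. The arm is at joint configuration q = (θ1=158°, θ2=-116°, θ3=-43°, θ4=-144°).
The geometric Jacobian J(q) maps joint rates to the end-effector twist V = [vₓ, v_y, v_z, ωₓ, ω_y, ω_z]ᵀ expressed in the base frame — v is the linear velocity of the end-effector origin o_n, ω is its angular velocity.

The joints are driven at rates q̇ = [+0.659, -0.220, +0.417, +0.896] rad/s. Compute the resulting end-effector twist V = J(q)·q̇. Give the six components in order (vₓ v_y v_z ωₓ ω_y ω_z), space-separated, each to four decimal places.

o_n = [0.2832, 0.4033, -0.3546]
J₁: ẑ×o_n = [-0.4033, 0.2832, 0.0000], ω = ẑ
J2: z=[0.3746, 0.9272, 0.0000] o=[-0.4914, 0.1985, 0.0000] → [-0.3288, 0.1328, -0.6415, 0.3746, 0.9272, 0.0000]
J3: z=[0.3746, 0.9272, 0.0000] o=[-0.3085, 0.1246, -0.4045] → [0.0462, -0.0187, -0.4442, 0.3746, 0.9272, 0.0000]
J4: z=[0.3746, 0.9272, 0.0000] o=[0.4599, 0.3319, -0.6481] → [0.2722, -0.1100, 0.1906, 0.3746, 0.9272, 0.0000]
V = J·q̇ = [0.0697, 0.0511, 0.1267, 0.4094, 1.0134, 0.6590]

0.0697 0.0511 0.1267 0.4094 1.0134 0.6590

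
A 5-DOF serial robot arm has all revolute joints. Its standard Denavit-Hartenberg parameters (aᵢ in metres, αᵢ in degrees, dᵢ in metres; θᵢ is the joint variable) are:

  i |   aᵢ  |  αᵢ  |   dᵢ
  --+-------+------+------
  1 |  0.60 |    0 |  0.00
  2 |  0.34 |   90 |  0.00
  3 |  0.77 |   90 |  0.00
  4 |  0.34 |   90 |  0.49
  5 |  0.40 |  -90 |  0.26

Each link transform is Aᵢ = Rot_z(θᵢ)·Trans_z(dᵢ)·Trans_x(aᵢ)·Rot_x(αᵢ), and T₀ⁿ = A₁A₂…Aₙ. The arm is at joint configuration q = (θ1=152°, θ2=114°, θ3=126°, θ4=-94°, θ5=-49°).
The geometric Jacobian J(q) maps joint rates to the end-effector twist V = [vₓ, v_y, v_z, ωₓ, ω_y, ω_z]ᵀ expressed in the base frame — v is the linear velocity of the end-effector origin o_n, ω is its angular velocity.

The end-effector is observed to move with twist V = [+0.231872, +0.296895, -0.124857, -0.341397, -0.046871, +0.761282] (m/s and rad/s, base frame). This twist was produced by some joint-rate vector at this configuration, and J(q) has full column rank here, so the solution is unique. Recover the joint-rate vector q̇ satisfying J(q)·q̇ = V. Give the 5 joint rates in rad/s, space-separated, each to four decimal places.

o_n = [0.0365, 0.0248, 0.4897]
J₁: ẑ×o_n = [-0.0248, 0.0365, 0.0000], ω = ẑ
J2: z=[0.0000, 0.0000, 1.0000] o=[-0.5298, 0.2817, 0.0000] → [0.2569, 0.5663, -0.0000, 0.0000, 0.0000, 1.0000]
J3: z=[-0.9976, 0.0698, 0.0000] o=[-0.5535, -0.0575, 0.0000] → [0.0342, 0.4885, -0.1233, -0.9976, 0.0698, 0.0000]
J4: z=[-0.0564, -0.8070, 0.5878] o=[-0.5219, 0.3940, 0.6229] → [0.3246, 0.3207, 0.4715, -0.0564, -0.8070, 0.5878]
J5: z=[-0.1105, -0.5801, -0.8070] o=[-0.2122, -0.0390, 0.8918] → [0.2847, -0.2451, 0.1372, -0.1105, -0.5801, -0.8070]
q̇ = J⁺·V = [0.7860, 0.7070, 0.2930, -0.3730, 0.6350]

0.7860 0.7070 0.2930 -0.3730 0.6350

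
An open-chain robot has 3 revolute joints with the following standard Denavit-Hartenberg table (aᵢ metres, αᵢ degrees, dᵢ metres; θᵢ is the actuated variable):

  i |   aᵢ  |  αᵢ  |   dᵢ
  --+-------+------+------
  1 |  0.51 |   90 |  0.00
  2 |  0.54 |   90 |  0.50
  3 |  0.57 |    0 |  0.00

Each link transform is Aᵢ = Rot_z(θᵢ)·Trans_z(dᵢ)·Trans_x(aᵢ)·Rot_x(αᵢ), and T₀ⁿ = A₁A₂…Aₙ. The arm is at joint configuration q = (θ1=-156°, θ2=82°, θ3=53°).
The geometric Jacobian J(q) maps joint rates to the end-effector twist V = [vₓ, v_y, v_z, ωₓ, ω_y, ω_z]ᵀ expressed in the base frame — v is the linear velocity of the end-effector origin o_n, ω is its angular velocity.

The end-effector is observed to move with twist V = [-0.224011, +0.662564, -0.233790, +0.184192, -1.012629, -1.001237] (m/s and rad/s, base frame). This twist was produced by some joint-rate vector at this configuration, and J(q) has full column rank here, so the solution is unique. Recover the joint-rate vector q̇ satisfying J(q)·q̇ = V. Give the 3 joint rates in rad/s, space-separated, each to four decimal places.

-0.9670 -1.0000 0.2460

o_n = [-0.9667, 0.6152, 0.8744]
J₁: ẑ×o_n = [-0.6152, -0.9667, 0.0000], ω = ẑ
J2: z=[-0.4067, 0.9135, 0.0000] o=[-0.4659, -0.2074, 0.0000] → [0.7988, 0.3557, 0.1229, -0.4067, 0.9135, 0.0000]
J3: z=[-0.9047, -0.4028, -0.1392] o=[-0.7379, 0.2188, 0.5347] → [-0.0816, 0.3391, -0.4508, -0.9047, -0.4028, -0.1392]
q̇ = J⁺·V = [-0.9670, -1.0000, 0.2460]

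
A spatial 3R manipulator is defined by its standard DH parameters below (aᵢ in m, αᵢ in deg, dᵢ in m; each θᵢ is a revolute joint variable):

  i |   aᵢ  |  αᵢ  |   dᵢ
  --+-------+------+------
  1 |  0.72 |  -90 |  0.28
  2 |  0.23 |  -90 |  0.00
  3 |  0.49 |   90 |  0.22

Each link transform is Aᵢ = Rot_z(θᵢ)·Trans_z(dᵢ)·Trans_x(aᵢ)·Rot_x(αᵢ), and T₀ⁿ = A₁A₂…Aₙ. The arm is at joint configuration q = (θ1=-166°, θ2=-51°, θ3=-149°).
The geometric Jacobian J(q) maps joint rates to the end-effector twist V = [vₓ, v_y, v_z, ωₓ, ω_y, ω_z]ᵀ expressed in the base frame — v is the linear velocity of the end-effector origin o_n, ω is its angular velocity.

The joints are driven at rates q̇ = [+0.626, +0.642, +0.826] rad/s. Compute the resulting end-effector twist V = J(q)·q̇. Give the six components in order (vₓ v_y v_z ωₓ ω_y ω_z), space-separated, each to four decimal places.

o_n = [-0.6874, -0.4315, -0.0061]
J₁: ẑ×o_n = [0.4315, -0.6874, 0.0000], ω = ẑ
J2: z=[0.2419, -0.9703, 0.0000] o=[-0.6986, -0.1742, 0.2800] → [0.2776, 0.0692, -0.0514, 0.2419, -0.9703, 0.0000]
J3: z=[-0.7541, -0.1880, -0.6293] o=[-0.8391, -0.2092, 0.4587] → [-0.0525, -0.4460, 0.1961, -0.7541, -0.1880, -0.6293]
V = J·q̇ = [0.4050, -0.7543, 0.1290, -0.4675, -0.7782, 0.1062]

0.4050 -0.7543 0.1290 -0.4675 -0.7782 0.1062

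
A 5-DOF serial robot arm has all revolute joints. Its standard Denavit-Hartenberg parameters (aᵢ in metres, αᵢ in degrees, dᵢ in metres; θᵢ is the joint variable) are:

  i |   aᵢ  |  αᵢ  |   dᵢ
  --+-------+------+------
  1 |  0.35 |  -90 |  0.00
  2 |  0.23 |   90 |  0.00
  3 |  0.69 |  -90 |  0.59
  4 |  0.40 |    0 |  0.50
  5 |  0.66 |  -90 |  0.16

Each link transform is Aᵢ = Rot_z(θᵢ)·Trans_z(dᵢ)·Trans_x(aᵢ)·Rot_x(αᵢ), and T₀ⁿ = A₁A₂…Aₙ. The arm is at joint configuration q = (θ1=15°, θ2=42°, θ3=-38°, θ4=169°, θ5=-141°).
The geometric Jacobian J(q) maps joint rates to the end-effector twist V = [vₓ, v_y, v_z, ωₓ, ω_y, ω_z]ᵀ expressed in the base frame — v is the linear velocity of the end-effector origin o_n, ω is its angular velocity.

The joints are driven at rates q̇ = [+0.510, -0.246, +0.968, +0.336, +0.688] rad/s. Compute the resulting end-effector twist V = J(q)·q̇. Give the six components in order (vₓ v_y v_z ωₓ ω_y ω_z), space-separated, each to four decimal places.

-0.8180 1.8802 0.0980 0.9330 0.8307 0.8075

o_n = [1.4300, 0.3607, -0.7384]
J₁: ẑ×o_n = [-0.3607, 1.4300, 0.0000], ω = ẑ
J2: z=[-0.2588, 0.9659, 0.0000] o=[0.3381, 0.0906, 0.0000] → [-0.7132, -0.1911, -1.1247, -0.2588, 0.9659, 0.0000]
J3: z=[0.6463, 0.1732, 0.7431] o=[0.5032, 0.1348, -0.1539] → [-0.2690, 1.0666, -0.0146, 0.6463, 0.1732, 0.7431]
J4: z=[0.2380, 0.8796, -0.4120] o=[1.3848, -0.0687, -0.0793] → [-0.4028, 0.1382, 0.0624, 0.2380, 0.8796, -0.4120]
J5: z=[0.2380, 0.8796, -0.4120] o=[1.1697, 0.5318, -0.1349] → [-0.6013, 0.0364, -0.2697, 0.2380, 0.8796, -0.4120]
V = J·q̇ = [-0.8180, 1.8802, 0.0980, 0.9330, 0.8307, 0.8075]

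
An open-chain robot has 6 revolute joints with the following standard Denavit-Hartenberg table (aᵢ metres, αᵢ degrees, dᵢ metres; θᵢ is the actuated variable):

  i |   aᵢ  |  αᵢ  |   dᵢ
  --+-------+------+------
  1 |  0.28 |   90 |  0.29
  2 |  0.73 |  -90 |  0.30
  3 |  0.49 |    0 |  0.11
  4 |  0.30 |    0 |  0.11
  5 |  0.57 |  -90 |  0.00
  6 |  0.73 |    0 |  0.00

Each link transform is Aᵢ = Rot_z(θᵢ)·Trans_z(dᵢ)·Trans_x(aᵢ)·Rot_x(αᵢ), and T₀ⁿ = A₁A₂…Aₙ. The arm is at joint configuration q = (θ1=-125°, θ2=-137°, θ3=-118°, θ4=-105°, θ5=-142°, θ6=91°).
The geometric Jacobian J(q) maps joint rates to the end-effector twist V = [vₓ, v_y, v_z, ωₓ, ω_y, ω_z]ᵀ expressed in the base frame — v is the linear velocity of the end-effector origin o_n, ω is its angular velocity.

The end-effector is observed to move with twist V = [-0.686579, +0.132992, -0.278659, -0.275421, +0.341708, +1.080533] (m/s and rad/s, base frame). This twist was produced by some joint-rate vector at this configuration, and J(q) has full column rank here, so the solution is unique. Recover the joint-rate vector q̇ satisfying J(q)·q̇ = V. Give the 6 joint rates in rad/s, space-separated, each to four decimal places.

o_n = [-0.0829, 0.8869, 0.0930]
J₁: ẑ×o_n = [-0.8869, -0.0829, 0.0000], ω = ẑ
J2: z=[-0.8192, 0.5736, 0.0000] o=[-0.1606, -0.2294, 0.2900] → [-0.1130, -0.1614, -0.9589, -0.8192, 0.5736, 0.0000]
J3: z=[-0.3912, -0.5587, -0.7314] o=[-0.1001, 0.3800, -0.2079] → [0.2026, 0.1051, -0.1886, -0.3912, -0.5587, -0.7314]
J4: z=[-0.3912, -0.5587, -0.7314] o=[-0.5941, 0.4289, -0.1314] → [0.2096, -0.2860, 0.1064, -0.3912, -0.5587, -0.7314]
J5: z=[-0.3912, -0.5587, -0.7314] o=[-0.5615, 0.1187, -0.0622] → [0.4751, -0.2893, -0.0331, -0.3912, -0.5587, -0.7314]
J6: z=[0.8526, -0.5192, -0.0594] o=[-0.3640, 0.4874, -0.4495] → [-0.2579, -0.4792, 0.4866, 0.8526, -0.5192, -0.0594]
q̇ = J⁺·V = [0.9030, 0.0570, -0.0470, -0.4320, 0.2660, -0.3660]

0.9030 0.0570 -0.0470 -0.4320 0.2660 -0.3660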